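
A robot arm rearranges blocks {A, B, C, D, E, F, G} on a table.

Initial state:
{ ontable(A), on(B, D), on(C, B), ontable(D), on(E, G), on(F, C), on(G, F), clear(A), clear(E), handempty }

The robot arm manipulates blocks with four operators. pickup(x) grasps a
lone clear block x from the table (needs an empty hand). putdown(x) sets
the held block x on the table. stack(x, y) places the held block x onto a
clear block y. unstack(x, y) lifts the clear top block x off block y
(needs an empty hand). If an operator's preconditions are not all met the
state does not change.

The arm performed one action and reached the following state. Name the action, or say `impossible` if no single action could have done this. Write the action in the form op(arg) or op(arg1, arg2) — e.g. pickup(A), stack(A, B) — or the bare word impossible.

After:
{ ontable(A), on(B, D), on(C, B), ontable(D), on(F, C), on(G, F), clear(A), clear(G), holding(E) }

unstack(E, G)

target: towers=[A; D/B/C/F/G] holding=E
         pickup(A) → towers=[D/B/C/F/G/E] holding=A
     unstack(E, G) → towers=[A; D/B/C/F/G] holding=E  ← match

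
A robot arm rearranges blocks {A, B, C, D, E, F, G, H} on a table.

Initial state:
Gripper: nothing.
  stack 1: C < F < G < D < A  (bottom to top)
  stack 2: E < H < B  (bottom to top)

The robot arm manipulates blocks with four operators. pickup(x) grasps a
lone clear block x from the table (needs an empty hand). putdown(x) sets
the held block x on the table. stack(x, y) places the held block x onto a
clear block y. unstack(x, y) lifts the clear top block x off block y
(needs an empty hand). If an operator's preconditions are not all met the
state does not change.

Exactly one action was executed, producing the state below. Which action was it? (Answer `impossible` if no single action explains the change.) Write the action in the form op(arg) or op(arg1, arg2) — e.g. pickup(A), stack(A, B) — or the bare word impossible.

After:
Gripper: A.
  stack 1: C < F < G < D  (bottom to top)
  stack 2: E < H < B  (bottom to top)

unstack(A, D)

target: towers=[C/F/G/D; E/H/B] holding=A
     unstack(A, D) → towers=[C/F/G/D; E/H/B] holding=A  ← match
     unstack(B, H) → towers=[C/F/G/D/A; E/H] holding=B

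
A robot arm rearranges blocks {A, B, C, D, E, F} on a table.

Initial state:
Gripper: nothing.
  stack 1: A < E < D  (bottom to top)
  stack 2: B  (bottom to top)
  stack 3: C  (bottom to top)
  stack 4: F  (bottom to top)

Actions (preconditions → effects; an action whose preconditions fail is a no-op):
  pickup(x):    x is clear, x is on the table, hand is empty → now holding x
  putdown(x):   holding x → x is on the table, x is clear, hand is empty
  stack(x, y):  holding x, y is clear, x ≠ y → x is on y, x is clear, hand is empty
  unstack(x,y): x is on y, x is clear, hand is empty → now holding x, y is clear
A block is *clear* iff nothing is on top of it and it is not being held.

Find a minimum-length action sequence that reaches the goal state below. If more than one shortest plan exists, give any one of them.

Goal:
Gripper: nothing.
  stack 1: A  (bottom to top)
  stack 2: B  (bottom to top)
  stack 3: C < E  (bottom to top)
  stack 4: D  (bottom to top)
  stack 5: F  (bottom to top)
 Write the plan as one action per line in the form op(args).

unstack(D, E)
putdown(D)
unstack(E, A)
stack(E, C)

step 1 (unstack(D, E)): towers=[A/E; B; C; F] holding=D
step 2 (putdown(D)): towers=[A/E; B; C; D; F] holding=-
step 3 (unstack(E, A)): towers=[A; B; C; D; F] holding=E
step 4 (stack(E, C)): towers=[A; B; C/E; D; F] holding=-
goal check: towers=[A; B; C/E; D; F] holding=- — reached (length 4, optimal by BFS)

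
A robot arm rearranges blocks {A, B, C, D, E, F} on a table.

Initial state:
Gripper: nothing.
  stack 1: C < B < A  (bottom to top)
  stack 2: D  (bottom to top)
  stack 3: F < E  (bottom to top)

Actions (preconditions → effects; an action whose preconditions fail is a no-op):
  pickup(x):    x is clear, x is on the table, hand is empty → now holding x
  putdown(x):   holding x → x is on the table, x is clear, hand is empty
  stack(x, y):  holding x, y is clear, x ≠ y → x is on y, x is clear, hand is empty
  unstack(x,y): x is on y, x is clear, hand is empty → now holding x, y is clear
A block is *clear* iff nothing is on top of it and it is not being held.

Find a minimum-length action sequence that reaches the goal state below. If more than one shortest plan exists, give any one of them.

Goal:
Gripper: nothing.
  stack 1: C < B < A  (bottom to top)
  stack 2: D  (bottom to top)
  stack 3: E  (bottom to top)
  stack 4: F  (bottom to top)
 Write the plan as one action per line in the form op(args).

unstack(E, F)
putdown(E)

step 1 (unstack(E, F)): towers=[C/B/A; D; F] holding=E
step 2 (putdown(E)): towers=[C/B/A; D; E; F] holding=-
goal check: towers=[C/B/A; D; E; F] holding=- — reached (length 2, optimal by BFS)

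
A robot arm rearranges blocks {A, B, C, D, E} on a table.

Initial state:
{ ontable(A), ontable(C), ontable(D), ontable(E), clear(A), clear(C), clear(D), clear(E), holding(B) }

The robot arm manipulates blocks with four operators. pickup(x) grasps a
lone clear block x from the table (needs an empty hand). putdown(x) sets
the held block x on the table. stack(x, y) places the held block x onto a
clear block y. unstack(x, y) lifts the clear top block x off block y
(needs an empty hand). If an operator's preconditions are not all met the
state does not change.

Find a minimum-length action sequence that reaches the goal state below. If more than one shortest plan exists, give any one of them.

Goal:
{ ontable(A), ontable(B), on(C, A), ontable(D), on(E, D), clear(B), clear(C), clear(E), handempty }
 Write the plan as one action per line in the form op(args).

step 1 (putdown(B)): towers=[A; B; C; D; E] holding=-
step 2 (pickup(E)): towers=[A; B; C; D] holding=E
step 3 (stack(E, D)): towers=[A; B; C; D/E] holding=-
step 4 (pickup(C)): towers=[A; B; D/E] holding=C
step 5 (stack(C, A)): towers=[A/C; B; D/E] holding=-
goal check: towers=[A/C; B; D/E] holding=- — reached (length 5, optimal by BFS)

putdown(B)
pickup(E)
stack(E, D)
pickup(C)
stack(C, A)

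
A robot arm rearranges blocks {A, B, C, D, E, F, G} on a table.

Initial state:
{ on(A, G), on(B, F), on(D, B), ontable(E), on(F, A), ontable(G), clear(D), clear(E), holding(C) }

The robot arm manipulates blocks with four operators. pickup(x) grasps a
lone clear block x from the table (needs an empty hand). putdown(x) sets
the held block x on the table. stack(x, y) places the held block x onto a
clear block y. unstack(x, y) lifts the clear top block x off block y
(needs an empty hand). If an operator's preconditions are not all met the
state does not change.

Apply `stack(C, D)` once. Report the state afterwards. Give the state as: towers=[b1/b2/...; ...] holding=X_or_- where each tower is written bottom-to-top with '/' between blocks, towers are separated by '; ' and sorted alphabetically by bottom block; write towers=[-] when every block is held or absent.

before: towers=[E; G/A/F/B/D] holding=C
pre[stack(C, D)]: holding(C) ✓, clear(D) ✓, C≠D ✓
all met → apply stack(C, D)
after:  towers=[E; G/A/F/B/D/C] holding=-

towers=[E; G/A/F/B/D/C] holding=-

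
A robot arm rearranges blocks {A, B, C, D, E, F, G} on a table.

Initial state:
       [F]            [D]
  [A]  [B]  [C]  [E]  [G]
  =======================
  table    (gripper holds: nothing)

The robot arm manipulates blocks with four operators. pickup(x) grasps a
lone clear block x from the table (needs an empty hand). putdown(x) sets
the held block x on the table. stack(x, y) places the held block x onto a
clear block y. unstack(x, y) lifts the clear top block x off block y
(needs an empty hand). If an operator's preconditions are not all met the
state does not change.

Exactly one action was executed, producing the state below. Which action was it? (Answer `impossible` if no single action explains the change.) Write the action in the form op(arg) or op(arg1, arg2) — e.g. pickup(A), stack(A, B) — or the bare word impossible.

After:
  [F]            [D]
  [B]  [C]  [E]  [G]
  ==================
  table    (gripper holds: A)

target: towers=[B/F; C; E; G/D] holding=A
     unstack(F, B) → towers=[A; B; C; E; G/D] holding=F
     unstack(D, G) → towers=[A; B/F; C; E; G] holding=D
         pickup(A) → towers=[B/F; C; E; G/D] holding=A  ← match
         pickup(E) → towers=[A; B/F; C; G/D] holding=E
         pickup(C) → towers=[A; B/F; E; G/D] holding=C

pickup(A)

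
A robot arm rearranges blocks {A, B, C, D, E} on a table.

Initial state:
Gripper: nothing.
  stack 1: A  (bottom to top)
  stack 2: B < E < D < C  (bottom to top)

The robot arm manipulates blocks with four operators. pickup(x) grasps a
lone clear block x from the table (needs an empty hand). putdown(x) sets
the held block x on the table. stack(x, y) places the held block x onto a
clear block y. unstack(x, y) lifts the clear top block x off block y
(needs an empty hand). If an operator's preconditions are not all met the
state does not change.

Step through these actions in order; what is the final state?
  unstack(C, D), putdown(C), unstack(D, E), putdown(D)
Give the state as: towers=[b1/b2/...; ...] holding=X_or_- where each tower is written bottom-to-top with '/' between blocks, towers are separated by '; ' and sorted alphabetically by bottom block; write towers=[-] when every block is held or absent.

towers=[A; B/E; C; D] holding=-

step 1 (unstack(C, D)): towers=[A; B/E/D] holding=C
step 2 (putdown(C)): towers=[A; B/E/D; C] holding=-
step 3 (unstack(D, E)): towers=[A; B/E; C] holding=D
step 4 (putdown(D)): towers=[A; B/E; C; D] holding=-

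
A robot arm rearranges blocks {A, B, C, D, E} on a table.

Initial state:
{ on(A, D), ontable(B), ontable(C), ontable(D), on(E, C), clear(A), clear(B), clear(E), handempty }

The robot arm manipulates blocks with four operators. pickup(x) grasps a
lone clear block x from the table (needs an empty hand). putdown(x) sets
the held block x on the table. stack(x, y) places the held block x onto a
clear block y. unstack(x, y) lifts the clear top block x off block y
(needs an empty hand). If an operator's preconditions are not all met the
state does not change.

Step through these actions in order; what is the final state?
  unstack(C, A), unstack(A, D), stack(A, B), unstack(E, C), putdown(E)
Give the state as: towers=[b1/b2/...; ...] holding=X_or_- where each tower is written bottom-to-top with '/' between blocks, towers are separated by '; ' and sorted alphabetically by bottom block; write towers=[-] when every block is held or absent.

towers=[B/A; C; D; E] holding=-

step 1 (unstack(C, A)) [no-op]: towers=[B; C/E; D/A] holding=-
step 2 (unstack(A, D)): towers=[B; C/E; D] holding=A
step 3 (stack(A, B)): towers=[B/A; C/E; D] holding=-
step 4 (unstack(E, C)): towers=[B/A; C; D] holding=E
step 5 (putdown(E)): towers=[B/A; C; D; E] holding=-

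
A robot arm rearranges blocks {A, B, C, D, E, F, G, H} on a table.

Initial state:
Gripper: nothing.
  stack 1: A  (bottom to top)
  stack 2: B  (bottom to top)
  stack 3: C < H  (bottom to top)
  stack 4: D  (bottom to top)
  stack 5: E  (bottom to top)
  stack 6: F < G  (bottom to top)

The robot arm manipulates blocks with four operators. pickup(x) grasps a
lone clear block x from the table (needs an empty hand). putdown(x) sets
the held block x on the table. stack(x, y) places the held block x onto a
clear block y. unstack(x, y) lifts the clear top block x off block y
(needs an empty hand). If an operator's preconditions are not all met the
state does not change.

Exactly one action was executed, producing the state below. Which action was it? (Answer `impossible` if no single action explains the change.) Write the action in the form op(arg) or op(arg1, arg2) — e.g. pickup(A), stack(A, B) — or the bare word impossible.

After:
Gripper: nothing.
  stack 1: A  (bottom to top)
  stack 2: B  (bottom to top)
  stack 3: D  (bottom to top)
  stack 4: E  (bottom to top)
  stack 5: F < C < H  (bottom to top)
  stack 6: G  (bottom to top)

impossible

target: towers=[A; B; D; E; F/C/H; G] holding=-
     unstack(G, F) → towers=[A; B; C/H; D; E; F] holding=G
         pickup(A) → towers=[B; C/H; D; E; F/G] holding=A
         pickup(E) → towers=[A; B; C/H; D; F/G] holding=E
     unstack(H, C) → towers=[A; B; C; D; E; F/G] holding=H
         pickup(B) → towers=[A; C/H; D; E; F/G] holding=B
         pickup(D) → towers=[A; B; C/H; E; F/G] holding=D
none of the 6 applicable actions match → impossible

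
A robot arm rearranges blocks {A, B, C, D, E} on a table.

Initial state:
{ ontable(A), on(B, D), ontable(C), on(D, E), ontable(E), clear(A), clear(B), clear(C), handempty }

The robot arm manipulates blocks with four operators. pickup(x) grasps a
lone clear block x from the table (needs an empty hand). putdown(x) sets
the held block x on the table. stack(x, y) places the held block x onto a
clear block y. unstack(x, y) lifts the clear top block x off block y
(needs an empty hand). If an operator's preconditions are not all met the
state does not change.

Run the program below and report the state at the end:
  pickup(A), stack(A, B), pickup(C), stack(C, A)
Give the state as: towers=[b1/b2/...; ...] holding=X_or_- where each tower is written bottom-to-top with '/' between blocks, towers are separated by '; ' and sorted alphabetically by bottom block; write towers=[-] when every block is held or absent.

towers=[E/D/B/A/C] holding=-

step 1 (pickup(A)): towers=[C; E/D/B] holding=A
step 2 (stack(A, B)): towers=[C; E/D/B/A] holding=-
step 3 (pickup(C)): towers=[E/D/B/A] holding=C
step 4 (stack(C, A)): towers=[E/D/B/A/C] holding=-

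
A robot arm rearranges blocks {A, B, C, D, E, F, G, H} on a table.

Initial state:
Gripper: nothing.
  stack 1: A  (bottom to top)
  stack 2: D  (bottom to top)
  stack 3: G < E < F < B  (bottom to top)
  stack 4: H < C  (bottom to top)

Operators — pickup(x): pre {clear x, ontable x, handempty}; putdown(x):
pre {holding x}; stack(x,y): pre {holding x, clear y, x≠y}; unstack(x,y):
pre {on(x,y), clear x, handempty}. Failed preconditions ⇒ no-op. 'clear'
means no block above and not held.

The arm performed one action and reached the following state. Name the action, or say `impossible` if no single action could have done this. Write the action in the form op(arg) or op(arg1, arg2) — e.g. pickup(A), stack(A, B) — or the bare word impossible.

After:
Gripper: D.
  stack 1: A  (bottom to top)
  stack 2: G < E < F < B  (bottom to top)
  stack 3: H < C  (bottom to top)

pickup(D)

target: towers=[A; G/E/F/B; H/C] holding=D
         pickup(A) → towers=[D; G/E/F/B; H/C] holding=A
     unstack(B, F) → towers=[A; D; G/E/F; H/C] holding=B
         pickup(D) → towers=[A; G/E/F/B; H/C] holding=D  ← match
     unstack(C, H) → towers=[A; D; G/E/F/B; H] holding=C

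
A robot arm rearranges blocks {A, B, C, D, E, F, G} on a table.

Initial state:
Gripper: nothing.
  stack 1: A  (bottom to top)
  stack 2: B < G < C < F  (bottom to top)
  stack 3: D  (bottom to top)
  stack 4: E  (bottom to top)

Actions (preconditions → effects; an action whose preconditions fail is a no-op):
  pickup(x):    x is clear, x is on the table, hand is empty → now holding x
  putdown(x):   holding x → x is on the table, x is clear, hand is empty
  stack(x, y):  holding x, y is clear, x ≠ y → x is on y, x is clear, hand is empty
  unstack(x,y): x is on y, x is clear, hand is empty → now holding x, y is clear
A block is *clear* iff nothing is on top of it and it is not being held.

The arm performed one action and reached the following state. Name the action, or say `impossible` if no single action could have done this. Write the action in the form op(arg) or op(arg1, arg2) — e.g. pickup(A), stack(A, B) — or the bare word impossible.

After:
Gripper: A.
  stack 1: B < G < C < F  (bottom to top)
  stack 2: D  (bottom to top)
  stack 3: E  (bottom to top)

pickup(A)

target: towers=[B/G/C/F; D; E] holding=A
     unstack(F, C) → towers=[A; B/G/C; D; E] holding=F
         pickup(D) → towers=[A; B/G/C/F; E] holding=D
         pickup(A) → towers=[B/G/C/F; D; E] holding=A  ← match
         pickup(E) → towers=[A; B/G/C/F; D] holding=E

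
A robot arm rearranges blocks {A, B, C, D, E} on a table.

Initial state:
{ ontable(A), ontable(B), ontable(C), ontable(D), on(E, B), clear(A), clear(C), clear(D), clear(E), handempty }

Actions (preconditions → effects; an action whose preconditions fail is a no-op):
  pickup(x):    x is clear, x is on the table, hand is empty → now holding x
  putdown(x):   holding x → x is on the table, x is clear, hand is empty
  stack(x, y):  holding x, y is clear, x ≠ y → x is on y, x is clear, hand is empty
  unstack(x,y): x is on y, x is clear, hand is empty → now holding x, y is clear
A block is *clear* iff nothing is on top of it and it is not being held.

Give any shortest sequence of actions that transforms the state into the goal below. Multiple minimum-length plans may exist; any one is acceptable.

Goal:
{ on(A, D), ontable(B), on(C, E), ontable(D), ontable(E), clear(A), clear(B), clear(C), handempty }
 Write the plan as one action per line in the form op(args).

pickup(A)
stack(A, D)
unstack(E, B)
putdown(E)
pickup(C)
stack(C, E)

step 1 (pickup(A)): towers=[B/E; C; D] holding=A
step 2 (stack(A, D)): towers=[B/E; C; D/A] holding=-
step 3 (unstack(E, B)): towers=[B; C; D/A] holding=E
step 4 (putdown(E)): towers=[B; C; D/A; E] holding=-
step 5 (pickup(C)): towers=[B; D/A; E] holding=C
step 6 (stack(C, E)): towers=[B; D/A; E/C] holding=-
goal check: towers=[B; D/A; E/C] holding=- — reached (length 6, optimal by BFS)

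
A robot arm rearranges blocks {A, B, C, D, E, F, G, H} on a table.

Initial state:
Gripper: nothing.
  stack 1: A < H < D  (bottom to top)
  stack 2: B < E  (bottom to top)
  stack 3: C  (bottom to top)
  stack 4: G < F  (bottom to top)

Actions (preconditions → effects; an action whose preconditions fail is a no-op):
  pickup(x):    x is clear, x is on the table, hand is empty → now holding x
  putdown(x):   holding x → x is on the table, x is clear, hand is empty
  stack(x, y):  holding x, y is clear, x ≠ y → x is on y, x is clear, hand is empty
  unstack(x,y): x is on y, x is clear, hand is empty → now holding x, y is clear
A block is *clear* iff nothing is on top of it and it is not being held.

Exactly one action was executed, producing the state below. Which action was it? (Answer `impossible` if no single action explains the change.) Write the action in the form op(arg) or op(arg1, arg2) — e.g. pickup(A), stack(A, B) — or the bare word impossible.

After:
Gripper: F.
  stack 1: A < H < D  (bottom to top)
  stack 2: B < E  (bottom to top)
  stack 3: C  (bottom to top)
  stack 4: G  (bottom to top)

target: towers=[A/H/D; B/E; C; G] holding=F
     unstack(E, B) → towers=[A/H/D; B; C; G/F] holding=E
     unstack(F, G) → towers=[A/H/D; B/E; C; G] holding=F  ← match
     unstack(D, H) → towers=[A/H; B/E; C; G/F] holding=D
         pickup(C) → towers=[A/H/D; B/E; G/F] holding=C

unstack(F, G)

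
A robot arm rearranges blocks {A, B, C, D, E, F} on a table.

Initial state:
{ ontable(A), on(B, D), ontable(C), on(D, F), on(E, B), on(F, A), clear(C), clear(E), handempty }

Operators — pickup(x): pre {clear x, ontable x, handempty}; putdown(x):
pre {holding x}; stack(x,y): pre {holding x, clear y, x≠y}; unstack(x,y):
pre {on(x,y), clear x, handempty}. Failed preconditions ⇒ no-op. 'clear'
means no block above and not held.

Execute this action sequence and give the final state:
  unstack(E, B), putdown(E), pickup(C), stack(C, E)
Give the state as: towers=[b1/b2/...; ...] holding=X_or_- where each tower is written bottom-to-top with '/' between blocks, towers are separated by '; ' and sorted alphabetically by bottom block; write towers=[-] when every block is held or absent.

towers=[A/F/D/B; E/C] holding=-

step 1 (unstack(E, B)): towers=[A/F/D/B; C] holding=E
step 2 (putdown(E)): towers=[A/F/D/B; C; E] holding=-
step 3 (pickup(C)): towers=[A/F/D/B; E] holding=C
step 4 (stack(C, E)): towers=[A/F/D/B; E/C] holding=-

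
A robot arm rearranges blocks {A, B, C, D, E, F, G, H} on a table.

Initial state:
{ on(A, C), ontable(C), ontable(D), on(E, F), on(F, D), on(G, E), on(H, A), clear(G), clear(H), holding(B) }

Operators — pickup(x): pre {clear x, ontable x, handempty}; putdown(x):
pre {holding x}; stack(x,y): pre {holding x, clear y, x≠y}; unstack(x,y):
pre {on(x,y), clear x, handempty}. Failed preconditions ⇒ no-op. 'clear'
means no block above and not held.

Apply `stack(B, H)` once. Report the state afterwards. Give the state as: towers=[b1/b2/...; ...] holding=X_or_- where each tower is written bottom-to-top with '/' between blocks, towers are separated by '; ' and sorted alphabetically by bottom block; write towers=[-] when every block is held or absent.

before: towers=[C/A/H; D/F/E/G] holding=B
pre[stack(B, H)]: holding(B) ok, clear(H) ok, B≠H ok
all met → apply stack(B, H)
after:  towers=[C/A/H/B; D/F/E/G] holding=-

towers=[C/A/H/B; D/F/E/G] holding=-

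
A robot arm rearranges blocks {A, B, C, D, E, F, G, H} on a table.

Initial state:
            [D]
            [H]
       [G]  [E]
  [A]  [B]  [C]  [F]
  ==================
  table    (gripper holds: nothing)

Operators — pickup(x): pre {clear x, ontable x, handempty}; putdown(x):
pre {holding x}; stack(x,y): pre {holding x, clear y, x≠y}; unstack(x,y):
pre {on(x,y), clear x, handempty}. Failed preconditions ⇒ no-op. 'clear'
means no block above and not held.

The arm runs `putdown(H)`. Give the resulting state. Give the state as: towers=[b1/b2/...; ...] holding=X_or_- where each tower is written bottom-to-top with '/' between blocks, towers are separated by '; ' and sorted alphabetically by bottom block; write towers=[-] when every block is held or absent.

before: towers=[A; B/G; C/E/H/D; F] holding=-
pre[putdown(H)]: holding(H) fail
holding(H) unmet → putdown(H) is a no-op
after:  towers=[A; B/G; C/E/H/D; F] holding=-

towers=[A; B/G; C/E/H/D; F] holding=-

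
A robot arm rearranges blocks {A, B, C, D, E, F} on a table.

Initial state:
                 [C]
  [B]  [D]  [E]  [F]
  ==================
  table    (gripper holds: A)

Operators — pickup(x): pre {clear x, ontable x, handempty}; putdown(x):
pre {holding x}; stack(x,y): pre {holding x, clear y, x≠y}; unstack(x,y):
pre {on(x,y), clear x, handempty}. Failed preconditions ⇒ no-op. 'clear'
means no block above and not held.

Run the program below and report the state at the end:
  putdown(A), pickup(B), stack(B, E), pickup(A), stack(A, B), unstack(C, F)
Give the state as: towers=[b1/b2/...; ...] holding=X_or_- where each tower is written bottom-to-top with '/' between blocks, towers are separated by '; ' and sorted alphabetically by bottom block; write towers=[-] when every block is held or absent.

step 1 (putdown(A)): towers=[A; B; D; E; F/C] holding=-
step 2 (pickup(B)): towers=[A; D; E; F/C] holding=B
step 3 (stack(B, E)): towers=[A; D; E/B; F/C] holding=-
step 4 (pickup(A)): towers=[D; E/B; F/C] holding=A
step 5 (stack(A, B)): towers=[D; E/B/A; F/C] holding=-
step 6 (unstack(C, F)): towers=[D; E/B/A; F] holding=C

towers=[D; E/B/A; F] holding=C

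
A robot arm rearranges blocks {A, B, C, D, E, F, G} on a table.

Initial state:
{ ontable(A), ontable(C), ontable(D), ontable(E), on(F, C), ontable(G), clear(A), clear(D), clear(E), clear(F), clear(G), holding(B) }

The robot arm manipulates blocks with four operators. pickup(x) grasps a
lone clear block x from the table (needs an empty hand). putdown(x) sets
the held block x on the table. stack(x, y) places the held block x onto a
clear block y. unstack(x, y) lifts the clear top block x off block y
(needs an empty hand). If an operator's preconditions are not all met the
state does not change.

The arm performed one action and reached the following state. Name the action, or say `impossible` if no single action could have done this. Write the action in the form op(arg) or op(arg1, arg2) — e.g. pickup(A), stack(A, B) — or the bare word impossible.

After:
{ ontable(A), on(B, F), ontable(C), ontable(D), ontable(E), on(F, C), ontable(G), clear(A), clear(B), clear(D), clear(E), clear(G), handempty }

target: towers=[A; C/F/B; D; E; G] holding=-
        putdown(B) → towers=[A; B; C/F; D; E; G] holding=-
       stack(B, F) → towers=[A; C/F/B; D; E; G] holding=-  ← match
       stack(B, G) → towers=[A; C/F; D; E; G/B] holding=-
       stack(B, D) → towers=[A; C/F; D/B; E; G] holding=-
       stack(B, A) → towers=[A/B; C/F; D; E; G] holding=-
       stack(B, E) → towers=[A; C/F; D; E/B; G] holding=-

stack(B, F)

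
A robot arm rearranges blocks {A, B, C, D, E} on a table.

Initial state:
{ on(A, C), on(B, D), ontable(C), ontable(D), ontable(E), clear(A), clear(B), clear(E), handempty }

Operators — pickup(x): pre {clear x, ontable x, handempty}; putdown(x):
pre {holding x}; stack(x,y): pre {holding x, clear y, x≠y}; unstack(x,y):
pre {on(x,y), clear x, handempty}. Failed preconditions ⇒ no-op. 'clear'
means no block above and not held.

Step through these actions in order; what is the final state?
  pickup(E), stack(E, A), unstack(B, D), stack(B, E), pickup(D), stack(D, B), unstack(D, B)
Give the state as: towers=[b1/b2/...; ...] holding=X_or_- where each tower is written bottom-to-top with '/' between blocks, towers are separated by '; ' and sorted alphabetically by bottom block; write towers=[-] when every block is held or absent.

step 1 (pickup(E)): towers=[C/A; D/B] holding=E
step 2 (stack(E, A)): towers=[C/A/E; D/B] holding=-
step 3 (unstack(B, D)): towers=[C/A/E; D] holding=B
step 4 (stack(B, E)): towers=[C/A/E/B; D] holding=-
step 5 (pickup(D)): towers=[C/A/E/B] holding=D
step 6 (stack(D, B)): towers=[C/A/E/B/D] holding=-
step 7 (unstack(D, B)): towers=[C/A/E/B] holding=D

towers=[C/A/E/B] holding=D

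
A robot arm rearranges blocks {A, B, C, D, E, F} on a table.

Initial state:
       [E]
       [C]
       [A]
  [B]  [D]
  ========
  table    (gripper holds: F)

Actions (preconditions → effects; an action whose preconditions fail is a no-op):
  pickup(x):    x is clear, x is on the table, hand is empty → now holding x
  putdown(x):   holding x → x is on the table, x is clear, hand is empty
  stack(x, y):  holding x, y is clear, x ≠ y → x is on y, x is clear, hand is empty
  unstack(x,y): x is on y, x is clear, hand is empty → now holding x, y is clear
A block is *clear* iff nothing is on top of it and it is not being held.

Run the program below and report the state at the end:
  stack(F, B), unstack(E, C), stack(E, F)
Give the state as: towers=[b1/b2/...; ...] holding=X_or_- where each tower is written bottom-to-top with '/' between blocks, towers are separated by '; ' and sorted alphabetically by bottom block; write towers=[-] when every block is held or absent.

step 1 (stack(F, B)): towers=[B/F; D/A/C/E] holding=-
step 2 (unstack(E, C)): towers=[B/F; D/A/C] holding=E
step 3 (stack(E, F)): towers=[B/F/E; D/A/C] holding=-

towers=[B/F/E; D/A/C] holding=-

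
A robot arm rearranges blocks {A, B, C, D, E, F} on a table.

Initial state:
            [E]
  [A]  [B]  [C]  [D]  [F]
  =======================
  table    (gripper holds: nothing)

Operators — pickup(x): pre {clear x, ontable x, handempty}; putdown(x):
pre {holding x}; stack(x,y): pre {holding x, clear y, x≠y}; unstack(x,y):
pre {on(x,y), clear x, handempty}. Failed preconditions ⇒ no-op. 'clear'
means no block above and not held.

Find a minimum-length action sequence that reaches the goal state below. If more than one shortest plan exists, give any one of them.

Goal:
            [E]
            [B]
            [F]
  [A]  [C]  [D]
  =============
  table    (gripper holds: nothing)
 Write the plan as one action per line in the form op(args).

step 1 (pickup(F)): towers=[A; B; C/E; D] holding=F
step 2 (stack(F, D)): towers=[A; B; C/E; D/F] holding=-
step 3 (pickup(B)): towers=[A; C/E; D/F] holding=B
step 4 (stack(B, F)): towers=[A; C/E; D/F/B] holding=-
step 5 (unstack(E, C)): towers=[A; C; D/F/B] holding=E
step 6 (stack(E, B)): towers=[A; C; D/F/B/E] holding=-
goal check: towers=[A; C; D/F/B/E] holding=- — reached (length 6, optimal by BFS)

pickup(F)
stack(F, D)
pickup(B)
stack(B, F)
unstack(E, C)
stack(E, B)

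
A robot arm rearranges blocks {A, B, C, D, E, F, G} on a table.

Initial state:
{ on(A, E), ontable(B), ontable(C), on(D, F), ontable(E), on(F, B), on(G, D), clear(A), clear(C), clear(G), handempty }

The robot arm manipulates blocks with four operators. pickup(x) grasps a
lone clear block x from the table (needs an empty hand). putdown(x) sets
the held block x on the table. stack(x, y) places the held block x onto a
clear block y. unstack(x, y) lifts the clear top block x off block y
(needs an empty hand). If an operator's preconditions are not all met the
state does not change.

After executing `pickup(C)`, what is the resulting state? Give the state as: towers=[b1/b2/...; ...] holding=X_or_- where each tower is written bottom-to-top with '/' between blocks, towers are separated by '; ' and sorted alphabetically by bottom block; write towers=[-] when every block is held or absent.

towers=[B/F/D/G; E/A] holding=C

before: towers=[B/F/D/G; C; E/A] holding=-
pre[pickup(C)]: clear(C) yes, ontable(C) yes, handempty yes
all met → apply pickup(C)
after:  towers=[B/F/D/G; E/A] holding=C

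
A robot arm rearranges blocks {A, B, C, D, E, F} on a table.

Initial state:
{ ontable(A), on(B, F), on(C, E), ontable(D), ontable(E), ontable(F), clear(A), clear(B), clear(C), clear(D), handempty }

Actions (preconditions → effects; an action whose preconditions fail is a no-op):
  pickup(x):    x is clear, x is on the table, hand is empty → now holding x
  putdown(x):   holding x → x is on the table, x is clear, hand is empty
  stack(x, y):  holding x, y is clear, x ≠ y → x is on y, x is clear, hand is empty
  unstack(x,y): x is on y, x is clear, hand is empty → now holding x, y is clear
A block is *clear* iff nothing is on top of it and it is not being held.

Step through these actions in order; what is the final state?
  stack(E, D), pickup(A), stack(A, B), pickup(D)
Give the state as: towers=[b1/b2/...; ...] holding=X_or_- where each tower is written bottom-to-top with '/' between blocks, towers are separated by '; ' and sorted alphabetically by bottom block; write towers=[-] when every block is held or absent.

towers=[E/C; F/B/A] holding=D

step 1 (stack(E, D)) [no-op]: towers=[A; D; E/C; F/B] holding=-
step 2 (pickup(A)): towers=[D; E/C; F/B] holding=A
step 3 (stack(A, B)): towers=[D; E/C; F/B/A] holding=-
step 4 (pickup(D)): towers=[E/C; F/B/A] holding=D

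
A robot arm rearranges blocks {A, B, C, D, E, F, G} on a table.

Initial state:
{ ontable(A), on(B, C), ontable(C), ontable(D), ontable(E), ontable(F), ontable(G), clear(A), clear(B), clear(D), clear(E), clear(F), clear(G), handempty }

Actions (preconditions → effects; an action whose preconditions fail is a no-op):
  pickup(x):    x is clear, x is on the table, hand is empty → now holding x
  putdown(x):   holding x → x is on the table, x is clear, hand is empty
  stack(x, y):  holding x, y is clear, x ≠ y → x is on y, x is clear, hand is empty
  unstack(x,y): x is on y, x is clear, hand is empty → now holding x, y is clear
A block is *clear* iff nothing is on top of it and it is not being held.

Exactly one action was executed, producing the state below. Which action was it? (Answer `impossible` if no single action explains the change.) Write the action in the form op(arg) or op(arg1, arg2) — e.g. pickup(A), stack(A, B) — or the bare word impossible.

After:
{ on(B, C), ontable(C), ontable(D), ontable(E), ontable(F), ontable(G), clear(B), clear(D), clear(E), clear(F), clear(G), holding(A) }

target: towers=[C/B; D; E; F; G] holding=A
     unstack(B, C) → towers=[A; C; D; E; F; G] holding=B
         pickup(F) → towers=[A; C/B; D; E; G] holding=F
         pickup(G) → towers=[A; C/B; D; E; F] holding=G
         pickup(D) → towers=[A; C/B; E; F; G] holding=D
         pickup(A) → towers=[C/B; D; E; F; G] holding=A  ← match
         pickup(E) → towers=[A; C/B; D; F; G] holding=E

pickup(A)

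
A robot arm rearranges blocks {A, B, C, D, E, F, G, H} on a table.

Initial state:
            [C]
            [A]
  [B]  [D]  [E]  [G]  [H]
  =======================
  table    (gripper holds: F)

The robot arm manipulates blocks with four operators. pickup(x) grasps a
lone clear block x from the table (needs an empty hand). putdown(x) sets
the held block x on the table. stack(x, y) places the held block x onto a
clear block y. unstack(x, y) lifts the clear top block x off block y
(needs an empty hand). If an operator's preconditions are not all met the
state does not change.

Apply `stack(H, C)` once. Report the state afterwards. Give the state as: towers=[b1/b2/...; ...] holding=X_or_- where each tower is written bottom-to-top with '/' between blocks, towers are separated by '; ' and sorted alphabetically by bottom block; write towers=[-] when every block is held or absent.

before: towers=[B; D; E/A/C; G; H] holding=F
pre[stack(H, C)]: holding(H) ✗, clear(C) ✓, H≠C ✓
holding(H) unmet → stack(H, C) is a no-op
after:  towers=[B; D; E/A/C; G; H] holding=F

towers=[B; D; E/A/C; G; H] holding=F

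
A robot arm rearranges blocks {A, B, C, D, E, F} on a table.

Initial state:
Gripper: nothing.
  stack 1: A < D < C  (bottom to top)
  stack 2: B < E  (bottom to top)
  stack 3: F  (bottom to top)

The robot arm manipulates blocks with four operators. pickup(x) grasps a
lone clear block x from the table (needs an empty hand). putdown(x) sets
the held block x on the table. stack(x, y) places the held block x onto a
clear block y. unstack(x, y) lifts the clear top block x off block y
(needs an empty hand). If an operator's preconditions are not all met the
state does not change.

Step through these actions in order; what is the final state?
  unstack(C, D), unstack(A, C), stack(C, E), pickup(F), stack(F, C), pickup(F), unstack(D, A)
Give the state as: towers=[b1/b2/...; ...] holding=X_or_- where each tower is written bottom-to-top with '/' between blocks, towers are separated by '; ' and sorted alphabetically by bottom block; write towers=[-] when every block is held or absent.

step 1 (unstack(C, D)): towers=[A/D; B/E; F] holding=C
step 2 (unstack(A, C)) [no-op]: towers=[A/D; B/E; F] holding=C
step 3 (stack(C, E)): towers=[A/D; B/E/C; F] holding=-
step 4 (pickup(F)): towers=[A/D; B/E/C] holding=F
step 5 (stack(F, C)): towers=[A/D; B/E/C/F] holding=-
step 6 (pickup(F)) [no-op]: towers=[A/D; B/E/C/F] holding=-
step 7 (unstack(D, A)): towers=[A; B/E/C/F] holding=D

towers=[A; B/E/C/F] holding=D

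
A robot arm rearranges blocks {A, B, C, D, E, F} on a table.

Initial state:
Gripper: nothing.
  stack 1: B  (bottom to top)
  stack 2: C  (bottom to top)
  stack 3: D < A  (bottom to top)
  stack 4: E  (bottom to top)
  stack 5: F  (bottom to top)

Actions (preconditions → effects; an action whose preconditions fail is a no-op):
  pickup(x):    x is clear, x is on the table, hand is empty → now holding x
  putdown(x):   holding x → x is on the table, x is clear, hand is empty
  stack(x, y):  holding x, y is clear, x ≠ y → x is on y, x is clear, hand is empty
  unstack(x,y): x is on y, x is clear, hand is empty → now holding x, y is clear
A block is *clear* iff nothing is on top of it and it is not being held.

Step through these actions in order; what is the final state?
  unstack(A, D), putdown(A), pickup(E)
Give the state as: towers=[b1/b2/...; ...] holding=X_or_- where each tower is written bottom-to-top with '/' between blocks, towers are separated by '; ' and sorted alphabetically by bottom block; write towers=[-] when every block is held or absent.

step 1 (unstack(A, D)): towers=[B; C; D; E; F] holding=A
step 2 (putdown(A)): towers=[A; B; C; D; E; F] holding=-
step 3 (pickup(E)): towers=[A; B; C; D; F] holding=E

towers=[A; B; C; D; F] holding=E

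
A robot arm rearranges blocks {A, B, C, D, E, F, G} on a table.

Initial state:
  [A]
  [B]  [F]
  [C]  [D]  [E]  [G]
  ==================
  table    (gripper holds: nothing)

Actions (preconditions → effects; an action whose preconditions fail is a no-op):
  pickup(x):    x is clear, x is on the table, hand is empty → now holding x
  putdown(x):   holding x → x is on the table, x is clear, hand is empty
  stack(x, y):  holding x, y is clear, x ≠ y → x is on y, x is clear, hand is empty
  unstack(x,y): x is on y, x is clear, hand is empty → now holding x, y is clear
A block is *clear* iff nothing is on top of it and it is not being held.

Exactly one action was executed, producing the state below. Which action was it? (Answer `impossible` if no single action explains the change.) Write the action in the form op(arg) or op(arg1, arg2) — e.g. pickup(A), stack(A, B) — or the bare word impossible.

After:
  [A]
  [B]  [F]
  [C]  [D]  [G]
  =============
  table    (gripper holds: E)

pickup(E)

target: towers=[C/B/A; D/F; G] holding=E
     unstack(F, D) → towers=[C/B/A; D; E; G] holding=F
         pickup(G) → towers=[C/B/A; D/F; E] holding=G
     unstack(A, B) → towers=[C/B; D/F; E; G] holding=A
         pickup(E) → towers=[C/B/A; D/F; G] holding=E  ← match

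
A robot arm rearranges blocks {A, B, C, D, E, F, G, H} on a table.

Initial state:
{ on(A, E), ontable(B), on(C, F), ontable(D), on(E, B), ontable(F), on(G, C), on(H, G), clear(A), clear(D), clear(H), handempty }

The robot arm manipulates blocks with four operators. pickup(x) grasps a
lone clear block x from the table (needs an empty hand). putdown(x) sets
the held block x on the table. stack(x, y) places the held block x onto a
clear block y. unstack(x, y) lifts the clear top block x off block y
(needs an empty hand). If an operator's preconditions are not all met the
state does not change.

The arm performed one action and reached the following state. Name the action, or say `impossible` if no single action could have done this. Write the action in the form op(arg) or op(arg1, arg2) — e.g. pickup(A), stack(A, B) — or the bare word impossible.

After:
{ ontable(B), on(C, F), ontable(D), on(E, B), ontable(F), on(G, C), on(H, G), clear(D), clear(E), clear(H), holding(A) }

target: towers=[B/E; D; F/C/G/H] holding=A
     unstack(A, E) → towers=[B/E; D; F/C/G/H] holding=A  ← match
     unstack(H, G) → towers=[B/E/A; D; F/C/G] holding=H
         pickup(D) → towers=[B/E/A; F/C/G/H] holding=D

unstack(A, E)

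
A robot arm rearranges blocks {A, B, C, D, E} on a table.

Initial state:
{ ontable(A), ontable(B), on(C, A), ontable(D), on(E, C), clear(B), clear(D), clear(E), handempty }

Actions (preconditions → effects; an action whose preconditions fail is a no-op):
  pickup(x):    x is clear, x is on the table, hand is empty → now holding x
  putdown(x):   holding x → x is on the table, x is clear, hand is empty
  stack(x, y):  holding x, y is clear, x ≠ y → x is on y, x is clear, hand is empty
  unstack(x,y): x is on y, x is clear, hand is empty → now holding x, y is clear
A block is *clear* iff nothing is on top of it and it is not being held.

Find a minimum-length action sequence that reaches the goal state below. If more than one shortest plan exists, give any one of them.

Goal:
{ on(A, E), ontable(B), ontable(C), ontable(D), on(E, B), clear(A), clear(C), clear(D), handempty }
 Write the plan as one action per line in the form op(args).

step 1 (unstack(E, C)): towers=[A/C; B; D] holding=E
step 2 (stack(E, B)): towers=[A/C; B/E; D] holding=-
step 3 (unstack(C, A)): towers=[A; B/E; D] holding=C
step 4 (putdown(C)): towers=[A; B/E; C; D] holding=-
step 5 (pickup(A)): towers=[B/E; C; D] holding=A
step 6 (stack(A, E)): towers=[B/E/A; C; D] holding=-
goal check: towers=[B/E/A; C; D] holding=- — reached (length 6, optimal by BFS)

unstack(E, C)
stack(E, B)
unstack(C, A)
putdown(C)
pickup(A)
stack(A, E)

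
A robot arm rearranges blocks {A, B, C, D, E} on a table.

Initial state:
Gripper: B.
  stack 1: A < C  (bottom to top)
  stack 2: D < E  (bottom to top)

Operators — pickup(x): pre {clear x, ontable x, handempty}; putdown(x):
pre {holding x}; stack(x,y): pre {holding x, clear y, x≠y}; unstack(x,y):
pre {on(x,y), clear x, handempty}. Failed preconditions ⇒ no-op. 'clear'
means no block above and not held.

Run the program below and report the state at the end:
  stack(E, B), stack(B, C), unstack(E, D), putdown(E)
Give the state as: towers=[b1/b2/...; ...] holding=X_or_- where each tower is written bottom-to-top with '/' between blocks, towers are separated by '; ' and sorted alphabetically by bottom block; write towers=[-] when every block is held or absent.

step 1 (stack(E, B)) [no-op]: towers=[A/C; D/E] holding=B
step 2 (stack(B, C)): towers=[A/C/B; D/E] holding=-
step 3 (unstack(E, D)): towers=[A/C/B; D] holding=E
step 4 (putdown(E)): towers=[A/C/B; D; E] holding=-

towers=[A/C/B; D; E] holding=-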